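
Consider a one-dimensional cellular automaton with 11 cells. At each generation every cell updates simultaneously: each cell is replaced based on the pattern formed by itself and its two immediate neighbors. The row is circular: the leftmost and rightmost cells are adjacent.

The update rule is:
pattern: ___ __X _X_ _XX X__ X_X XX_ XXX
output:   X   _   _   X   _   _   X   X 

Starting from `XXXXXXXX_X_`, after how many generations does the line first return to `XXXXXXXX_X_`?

XXXXXXXX___
XXXXXXXX_X_

2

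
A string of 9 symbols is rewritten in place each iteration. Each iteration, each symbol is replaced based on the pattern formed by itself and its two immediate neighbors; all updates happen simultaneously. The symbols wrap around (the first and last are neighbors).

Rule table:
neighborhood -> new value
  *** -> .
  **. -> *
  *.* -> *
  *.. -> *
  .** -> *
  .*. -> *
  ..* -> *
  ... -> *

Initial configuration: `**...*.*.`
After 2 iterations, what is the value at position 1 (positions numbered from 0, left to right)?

*********
.........
position 1 holds .

.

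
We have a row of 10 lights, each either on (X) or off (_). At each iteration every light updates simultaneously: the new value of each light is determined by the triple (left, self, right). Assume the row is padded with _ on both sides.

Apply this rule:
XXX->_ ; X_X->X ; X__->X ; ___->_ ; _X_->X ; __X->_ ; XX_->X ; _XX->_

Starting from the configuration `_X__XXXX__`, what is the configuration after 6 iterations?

______XX_X

_XX____XX_
__XX____XX
___XX____X
____XX___X
_____XX__X
______XX_X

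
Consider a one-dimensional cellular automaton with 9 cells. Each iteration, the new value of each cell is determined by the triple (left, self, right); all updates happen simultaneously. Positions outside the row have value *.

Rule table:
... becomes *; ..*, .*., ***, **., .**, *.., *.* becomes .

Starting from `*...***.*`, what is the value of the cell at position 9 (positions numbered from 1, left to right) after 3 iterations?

.

..*......
....****.
.**......
position 9 holds .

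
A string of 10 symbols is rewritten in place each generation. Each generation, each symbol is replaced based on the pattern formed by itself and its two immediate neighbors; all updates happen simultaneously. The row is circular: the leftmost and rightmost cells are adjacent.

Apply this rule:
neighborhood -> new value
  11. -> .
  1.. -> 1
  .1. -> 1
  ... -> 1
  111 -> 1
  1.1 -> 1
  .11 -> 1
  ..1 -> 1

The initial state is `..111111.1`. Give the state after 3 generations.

11111.1111

generation 1: 1111111.11
generation 2: 111111.111
generation 3: 11111.1111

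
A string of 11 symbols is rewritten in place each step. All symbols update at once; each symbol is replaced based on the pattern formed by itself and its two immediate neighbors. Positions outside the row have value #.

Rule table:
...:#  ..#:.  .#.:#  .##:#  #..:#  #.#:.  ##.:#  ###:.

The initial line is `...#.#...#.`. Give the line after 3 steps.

##.#.###.#.
.#.#.#.#.#.
.#.#.#.#.#.

.#.#.#.#.#.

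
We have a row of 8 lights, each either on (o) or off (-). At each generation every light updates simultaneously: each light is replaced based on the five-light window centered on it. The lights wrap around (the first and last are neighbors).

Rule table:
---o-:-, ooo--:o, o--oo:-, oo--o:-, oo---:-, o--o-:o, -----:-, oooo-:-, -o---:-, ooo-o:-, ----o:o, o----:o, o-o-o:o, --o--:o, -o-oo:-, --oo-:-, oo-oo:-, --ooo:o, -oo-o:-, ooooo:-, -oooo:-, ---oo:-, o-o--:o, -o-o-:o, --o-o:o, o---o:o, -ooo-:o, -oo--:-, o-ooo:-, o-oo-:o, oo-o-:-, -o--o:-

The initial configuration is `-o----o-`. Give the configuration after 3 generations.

o-oo-ooo

oo-oo-o-
o--o--o-
o-oo-ooo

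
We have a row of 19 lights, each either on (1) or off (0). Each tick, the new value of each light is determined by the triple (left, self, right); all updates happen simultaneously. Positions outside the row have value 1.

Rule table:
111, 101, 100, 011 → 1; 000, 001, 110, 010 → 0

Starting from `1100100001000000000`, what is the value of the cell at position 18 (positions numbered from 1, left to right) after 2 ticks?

0

1010010000100000000
0101001000010000000
position 18 holds 0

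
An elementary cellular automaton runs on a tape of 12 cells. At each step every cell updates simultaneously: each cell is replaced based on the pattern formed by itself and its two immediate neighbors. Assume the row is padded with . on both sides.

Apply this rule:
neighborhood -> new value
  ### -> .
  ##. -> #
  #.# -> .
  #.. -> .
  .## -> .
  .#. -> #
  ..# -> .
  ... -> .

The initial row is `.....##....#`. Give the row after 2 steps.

......#....#
......#....#

......#....#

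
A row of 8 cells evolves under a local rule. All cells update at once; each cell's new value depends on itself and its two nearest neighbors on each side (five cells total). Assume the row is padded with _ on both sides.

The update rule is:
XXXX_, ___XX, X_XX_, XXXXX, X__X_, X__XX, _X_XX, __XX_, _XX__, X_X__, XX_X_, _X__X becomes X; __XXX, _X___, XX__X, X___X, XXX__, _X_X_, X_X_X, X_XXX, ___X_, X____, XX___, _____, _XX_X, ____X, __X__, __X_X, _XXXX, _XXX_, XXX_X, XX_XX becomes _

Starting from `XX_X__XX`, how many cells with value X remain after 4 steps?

step 1: X_XXXXXX
step 2: _X__XXX_
step 3: __XX____
step 4: _XXX____
count of X: 3

3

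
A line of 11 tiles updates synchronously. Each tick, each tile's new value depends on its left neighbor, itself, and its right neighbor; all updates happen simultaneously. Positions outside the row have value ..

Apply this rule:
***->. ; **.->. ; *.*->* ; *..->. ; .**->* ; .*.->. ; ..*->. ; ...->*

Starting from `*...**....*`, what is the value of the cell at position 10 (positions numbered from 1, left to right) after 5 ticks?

tick 1: ..*.*..**..
tick 2: *..*...*..*
tick 3: .....*.....
tick 4: ****...****
tick 5: *....*.*...
position 10 holds .

.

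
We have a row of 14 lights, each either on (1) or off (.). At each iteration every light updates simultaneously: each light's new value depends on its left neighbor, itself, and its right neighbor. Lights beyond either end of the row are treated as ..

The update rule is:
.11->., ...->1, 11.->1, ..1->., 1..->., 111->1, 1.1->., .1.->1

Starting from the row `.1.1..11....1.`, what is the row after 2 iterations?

.1.1.1.1..1.1.

.1.1...1.11.1.
.1.1.1.1..1.1.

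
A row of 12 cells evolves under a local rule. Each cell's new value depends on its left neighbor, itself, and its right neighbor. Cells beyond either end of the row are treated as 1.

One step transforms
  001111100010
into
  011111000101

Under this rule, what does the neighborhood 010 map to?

0

At position 10 the neighborhood is 010; the next row has 0 there.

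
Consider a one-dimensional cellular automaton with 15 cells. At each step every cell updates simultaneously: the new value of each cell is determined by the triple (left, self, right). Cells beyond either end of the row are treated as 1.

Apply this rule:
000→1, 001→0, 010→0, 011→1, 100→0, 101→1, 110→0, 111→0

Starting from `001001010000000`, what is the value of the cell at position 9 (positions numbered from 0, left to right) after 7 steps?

000000100111110
011110000100001
110000110001101
000110100101011
010101000010110
101010011001101
010100010001011
position 9 holds 0

0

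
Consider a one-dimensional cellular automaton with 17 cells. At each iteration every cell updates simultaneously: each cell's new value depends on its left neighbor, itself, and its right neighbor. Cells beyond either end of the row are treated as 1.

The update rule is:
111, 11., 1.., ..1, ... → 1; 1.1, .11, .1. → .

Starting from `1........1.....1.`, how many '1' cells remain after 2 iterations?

iteration 1: 111111111.11111..
iteration 2: 111111111..111111
count of 1: 15

15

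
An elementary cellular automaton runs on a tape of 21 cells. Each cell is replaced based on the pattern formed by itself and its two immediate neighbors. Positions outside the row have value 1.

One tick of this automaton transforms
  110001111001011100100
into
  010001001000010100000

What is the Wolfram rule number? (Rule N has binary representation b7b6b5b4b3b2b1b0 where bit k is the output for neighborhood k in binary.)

72

position 0: 111 → 0  (bit 7 = 0)
position 1: 110 → 1  (bit 6 = 1)
position 12: 101 → 0  (bit 5 = 0)
position 2: 100 → 0  (bit 4 = 0)
position 5: 011 → 1  (bit 3 = 1)
position 11: 010 → 0  (bit 2 = 0)
position 4: 001 → 0  (bit 1 = 0)
position 3: 000 → 0  (bit 0 = 0)
bits b7..b0 = 01001000 = 72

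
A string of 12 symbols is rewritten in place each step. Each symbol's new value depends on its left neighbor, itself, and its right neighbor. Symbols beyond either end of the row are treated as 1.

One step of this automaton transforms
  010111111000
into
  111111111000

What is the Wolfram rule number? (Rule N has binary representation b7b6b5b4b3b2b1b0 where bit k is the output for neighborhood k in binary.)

position 4: 111 → 1  (bit 7 = 1)
position 8: 110 → 1  (bit 6 = 1)
position 0: 101 → 1  (bit 5 = 1)
position 9: 100 → 0  (bit 4 = 0)
position 3: 011 → 1  (bit 3 = 1)
position 1: 010 → 1  (bit 2 = 1)
position 11: 001 → 0  (bit 1 = 0)
position 10: 000 → 0  (bit 0 = 0)
bits b7..b0 = 11101100 = 236

236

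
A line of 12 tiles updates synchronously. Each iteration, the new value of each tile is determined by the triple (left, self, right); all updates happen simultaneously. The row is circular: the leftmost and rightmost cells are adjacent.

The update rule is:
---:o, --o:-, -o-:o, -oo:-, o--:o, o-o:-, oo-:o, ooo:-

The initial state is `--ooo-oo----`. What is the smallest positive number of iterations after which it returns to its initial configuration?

o---o--ooooo
ooo-oo------
--o--oooooo-
o-oo------oo
o--oooooo---
oo------ooo-
-oooooo---o-
------ooo-oo
ooooo---o--o
----ooo-oo--
ooo---o--ooo
--ooo-oo----

12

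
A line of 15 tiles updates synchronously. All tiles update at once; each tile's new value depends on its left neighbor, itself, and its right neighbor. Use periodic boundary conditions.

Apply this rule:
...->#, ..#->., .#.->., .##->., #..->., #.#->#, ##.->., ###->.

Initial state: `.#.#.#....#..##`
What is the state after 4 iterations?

#.#.#..##......
.#.#......####.
..#..####......
#.........#####

#.........#####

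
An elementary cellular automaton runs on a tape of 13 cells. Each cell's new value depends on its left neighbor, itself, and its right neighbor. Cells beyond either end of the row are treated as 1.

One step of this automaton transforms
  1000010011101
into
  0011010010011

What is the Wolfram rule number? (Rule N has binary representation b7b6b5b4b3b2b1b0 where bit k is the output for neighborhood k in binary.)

45

position 9: 111 → 0  (bit 7 = 0)
position 0: 110 → 0  (bit 6 = 0)
position 11: 101 → 1  (bit 5 = 1)
position 1: 100 → 0  (bit 4 = 0)
position 8: 011 → 1  (bit 3 = 1)
position 5: 010 → 1  (bit 2 = 1)
position 4: 001 → 0  (bit 1 = 0)
position 2: 000 → 1  (bit 0 = 1)
bits b7..b0 = 00101101 = 45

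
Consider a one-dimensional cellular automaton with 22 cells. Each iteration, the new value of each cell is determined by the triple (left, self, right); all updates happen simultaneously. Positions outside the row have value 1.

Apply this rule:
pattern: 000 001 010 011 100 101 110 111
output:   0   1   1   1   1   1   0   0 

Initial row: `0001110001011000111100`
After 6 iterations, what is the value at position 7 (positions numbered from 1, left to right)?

1011001011110101100011
0110111110001111010110
1101100001011000111101
0011010011110101100011
1110111110001111010110
0001100001011000111101
position 7 holds 0

0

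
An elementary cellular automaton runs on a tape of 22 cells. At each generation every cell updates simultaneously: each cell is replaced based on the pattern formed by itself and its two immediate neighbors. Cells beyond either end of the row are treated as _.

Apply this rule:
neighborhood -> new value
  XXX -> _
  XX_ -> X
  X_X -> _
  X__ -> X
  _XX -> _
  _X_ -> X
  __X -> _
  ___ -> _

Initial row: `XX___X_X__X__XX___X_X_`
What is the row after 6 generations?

____X__XX__XX_X__X_X_X

_XX__X_XX_XX__XX__X_XX
__XX_X__X__XX__XX_X__X
___X_XX_XX__XX__X_XX_X
___X__X__XX__XX_X__X_X
___XX_XX__XX__X_XX_X_X
____X__XX__XX_X__X_X_X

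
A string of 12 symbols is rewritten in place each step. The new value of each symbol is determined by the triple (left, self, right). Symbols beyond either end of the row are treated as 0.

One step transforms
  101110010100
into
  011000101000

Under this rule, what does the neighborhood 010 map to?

0

At position 0 the neighborhood is 010; the next row has 0 there.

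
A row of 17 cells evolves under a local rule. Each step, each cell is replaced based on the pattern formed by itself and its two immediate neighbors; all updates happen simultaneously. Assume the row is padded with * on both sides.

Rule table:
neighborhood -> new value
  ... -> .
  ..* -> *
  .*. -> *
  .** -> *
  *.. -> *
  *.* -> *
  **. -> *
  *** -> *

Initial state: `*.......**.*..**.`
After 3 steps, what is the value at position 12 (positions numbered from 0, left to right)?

**.....**********
***...***********
****.************
position 12 holds *

*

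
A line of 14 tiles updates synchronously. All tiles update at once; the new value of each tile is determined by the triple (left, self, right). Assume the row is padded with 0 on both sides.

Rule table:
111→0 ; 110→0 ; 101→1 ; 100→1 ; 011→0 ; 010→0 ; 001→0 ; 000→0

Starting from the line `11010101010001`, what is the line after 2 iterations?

iteration 1: 00101010101000
iteration 2: 00010101010100

00010101010100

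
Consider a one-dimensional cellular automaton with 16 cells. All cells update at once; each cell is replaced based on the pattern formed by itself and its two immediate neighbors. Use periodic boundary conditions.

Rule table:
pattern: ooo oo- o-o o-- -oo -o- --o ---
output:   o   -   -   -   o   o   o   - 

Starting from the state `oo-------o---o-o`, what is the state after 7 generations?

o-------oo--oo-o
-------oo--oo--o
------oo--oo--oo
-----oo--oo--oo-
----oo--oo--oo--
---oo--oo--oo---
--oo--oo--oo----

--oo--oo--oo----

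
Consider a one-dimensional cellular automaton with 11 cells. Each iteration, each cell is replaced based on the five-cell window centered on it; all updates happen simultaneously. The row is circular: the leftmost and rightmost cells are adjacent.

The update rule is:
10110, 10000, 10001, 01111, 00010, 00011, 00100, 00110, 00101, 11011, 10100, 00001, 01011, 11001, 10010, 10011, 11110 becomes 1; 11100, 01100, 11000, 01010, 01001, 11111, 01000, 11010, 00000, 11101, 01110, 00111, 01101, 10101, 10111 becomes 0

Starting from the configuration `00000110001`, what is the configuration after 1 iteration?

01011100111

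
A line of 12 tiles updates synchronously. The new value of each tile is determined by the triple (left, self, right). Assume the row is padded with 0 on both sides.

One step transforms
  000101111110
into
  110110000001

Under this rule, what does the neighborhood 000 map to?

1

At position 0 the neighborhood is 000; the next row has 1 there.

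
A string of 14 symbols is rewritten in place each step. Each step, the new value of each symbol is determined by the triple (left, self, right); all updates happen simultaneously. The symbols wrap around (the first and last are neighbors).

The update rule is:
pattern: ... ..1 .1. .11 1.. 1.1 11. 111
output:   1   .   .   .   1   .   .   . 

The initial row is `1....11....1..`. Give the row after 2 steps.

....11....1..1

.111...111..1.
....11....1..1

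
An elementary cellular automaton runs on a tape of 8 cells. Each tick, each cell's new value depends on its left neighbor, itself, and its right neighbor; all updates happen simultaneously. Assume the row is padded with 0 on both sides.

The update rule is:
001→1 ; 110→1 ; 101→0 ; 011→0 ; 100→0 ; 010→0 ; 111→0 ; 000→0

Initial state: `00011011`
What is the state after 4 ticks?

00001000

00101001
01000010
10000100
00001000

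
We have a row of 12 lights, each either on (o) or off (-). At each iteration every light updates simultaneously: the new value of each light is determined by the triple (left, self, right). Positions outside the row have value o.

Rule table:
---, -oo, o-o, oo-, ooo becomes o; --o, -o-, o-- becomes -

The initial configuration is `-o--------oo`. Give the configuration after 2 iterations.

iteration 1: o--oooooo-oo
iteration 2: o--ooooooooo

o--ooooooooo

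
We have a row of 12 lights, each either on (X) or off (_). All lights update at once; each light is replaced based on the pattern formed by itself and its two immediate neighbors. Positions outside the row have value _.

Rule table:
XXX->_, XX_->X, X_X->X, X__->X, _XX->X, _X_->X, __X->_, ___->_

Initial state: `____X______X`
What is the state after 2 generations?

____XXX____X

____XX_____X
____XXX____X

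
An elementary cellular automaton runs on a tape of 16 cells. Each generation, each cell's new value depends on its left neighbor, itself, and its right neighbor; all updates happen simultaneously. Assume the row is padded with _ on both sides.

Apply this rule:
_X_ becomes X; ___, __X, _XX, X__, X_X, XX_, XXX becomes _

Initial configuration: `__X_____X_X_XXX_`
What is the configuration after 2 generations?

__X_____X_X_____

__X_____X_X_____
__X_____X_X_____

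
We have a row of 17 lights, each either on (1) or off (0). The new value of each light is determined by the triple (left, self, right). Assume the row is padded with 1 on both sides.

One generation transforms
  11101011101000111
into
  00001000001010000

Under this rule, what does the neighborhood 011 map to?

0

At position 6 the neighborhood is 011; the next row has 0 there.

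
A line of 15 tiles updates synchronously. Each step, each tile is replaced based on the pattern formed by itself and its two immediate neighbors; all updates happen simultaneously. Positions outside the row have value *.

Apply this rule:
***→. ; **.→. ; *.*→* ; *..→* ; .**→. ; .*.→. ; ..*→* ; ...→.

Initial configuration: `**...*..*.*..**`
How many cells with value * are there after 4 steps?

8

..*.*.**.*.**..
**.*.*..*.*..**
..*.*.**.*.**..  (repeats step 1; period 2)
step 4: **.*.*..*.*..**
count of *: 8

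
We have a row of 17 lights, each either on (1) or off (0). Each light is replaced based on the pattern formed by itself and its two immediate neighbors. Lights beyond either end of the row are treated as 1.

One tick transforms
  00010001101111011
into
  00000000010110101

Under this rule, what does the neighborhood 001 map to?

0

At position 2 the neighborhood is 001; the next row has 0 there.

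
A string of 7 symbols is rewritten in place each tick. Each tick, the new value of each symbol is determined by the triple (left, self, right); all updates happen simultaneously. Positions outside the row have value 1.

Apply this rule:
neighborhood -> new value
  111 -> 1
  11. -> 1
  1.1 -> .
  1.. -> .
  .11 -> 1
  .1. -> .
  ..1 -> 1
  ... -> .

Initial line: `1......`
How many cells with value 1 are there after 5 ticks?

6

1.....1
1....11
1...111
1..1111
1.11111
count of 1: 6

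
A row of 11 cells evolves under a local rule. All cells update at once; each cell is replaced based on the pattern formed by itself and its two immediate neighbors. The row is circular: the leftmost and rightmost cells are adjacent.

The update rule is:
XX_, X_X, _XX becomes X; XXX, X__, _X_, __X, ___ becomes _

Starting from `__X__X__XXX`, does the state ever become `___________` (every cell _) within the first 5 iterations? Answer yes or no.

yes

________X_X
_________X_
___________
all cells are _ at iteration 3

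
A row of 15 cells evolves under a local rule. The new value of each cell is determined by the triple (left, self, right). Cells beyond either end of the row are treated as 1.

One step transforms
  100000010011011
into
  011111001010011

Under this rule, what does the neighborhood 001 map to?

At position 6 the neighborhood is 001; the next row has 0 there.

0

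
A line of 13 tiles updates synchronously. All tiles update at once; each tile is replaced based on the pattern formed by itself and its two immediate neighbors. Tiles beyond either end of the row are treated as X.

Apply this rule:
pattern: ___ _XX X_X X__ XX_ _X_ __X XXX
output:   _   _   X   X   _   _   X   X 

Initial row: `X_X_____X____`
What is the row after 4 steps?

step 1: _X_X___X_X__X
step 2: X_X_X_X_X_XX_
step 3: _X_X_X_X_X__X
step 4: X_X_X_X_X_XX_

X_X_X_X_X_XX_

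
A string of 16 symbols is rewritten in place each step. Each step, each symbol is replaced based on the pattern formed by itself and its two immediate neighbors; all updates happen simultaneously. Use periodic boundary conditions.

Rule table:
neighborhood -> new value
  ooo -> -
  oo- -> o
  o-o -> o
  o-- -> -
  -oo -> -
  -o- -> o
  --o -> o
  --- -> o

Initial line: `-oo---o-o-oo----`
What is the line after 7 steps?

step 1: o-o-oooooo-o-ooo
step 2: oooo-----oooo---
step 3: ---o-oooo---o-oo
step 4: -oooo---o-oooo-o
step 5: o---o-oooo---ooo
step 6: o-oooo---o-oo---
step 7: oo---o-oooo-o-oo

oo---o-oooo-o-oo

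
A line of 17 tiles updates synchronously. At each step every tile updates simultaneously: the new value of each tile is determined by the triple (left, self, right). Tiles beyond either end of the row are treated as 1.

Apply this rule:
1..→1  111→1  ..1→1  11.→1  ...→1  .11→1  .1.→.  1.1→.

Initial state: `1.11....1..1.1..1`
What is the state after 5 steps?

1.111111.11...111
1.111111.11111111
1.111111.11111111  (fixed point — unchanged through step 5)

1.111111.11111111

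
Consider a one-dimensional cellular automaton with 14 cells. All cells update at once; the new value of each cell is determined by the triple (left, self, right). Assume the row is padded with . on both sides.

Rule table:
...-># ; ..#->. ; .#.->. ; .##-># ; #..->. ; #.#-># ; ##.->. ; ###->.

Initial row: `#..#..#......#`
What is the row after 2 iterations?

iteration 1: ........####..
iteration 2: #######.#....#

#######.#....#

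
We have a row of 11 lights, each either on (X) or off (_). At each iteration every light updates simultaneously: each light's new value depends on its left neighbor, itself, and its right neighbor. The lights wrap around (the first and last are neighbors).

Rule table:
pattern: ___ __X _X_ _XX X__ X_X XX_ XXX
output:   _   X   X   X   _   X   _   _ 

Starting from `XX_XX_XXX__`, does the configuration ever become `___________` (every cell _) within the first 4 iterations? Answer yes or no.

X_XX_XX___X
_XX_XX___XX
XX_XX___XX_
X_XX___XX_X
iteration 4 is X_XX___XX_X, still not uniform _

no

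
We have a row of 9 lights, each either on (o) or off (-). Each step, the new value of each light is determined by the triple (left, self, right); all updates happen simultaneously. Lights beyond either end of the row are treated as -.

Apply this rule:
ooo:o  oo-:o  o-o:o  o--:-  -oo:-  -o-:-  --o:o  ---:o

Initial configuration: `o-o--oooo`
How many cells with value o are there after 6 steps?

5

-o--o-ooo
o--o-o-oo
--o-o-o-o
oo-o-o-o-
-oo-o-o--
o-oo-o--o
count of o: 5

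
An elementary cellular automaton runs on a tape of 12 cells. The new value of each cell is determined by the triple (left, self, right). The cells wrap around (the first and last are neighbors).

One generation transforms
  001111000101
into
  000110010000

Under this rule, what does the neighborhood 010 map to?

At position 9 the neighborhood is 010; the next row has 0 there.

0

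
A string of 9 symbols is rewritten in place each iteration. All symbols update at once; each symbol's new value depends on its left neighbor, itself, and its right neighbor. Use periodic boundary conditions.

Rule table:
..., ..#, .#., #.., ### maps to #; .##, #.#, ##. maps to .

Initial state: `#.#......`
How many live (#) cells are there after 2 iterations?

iteration 1: #.#######
iteration 2: ...######
count of #: 6

6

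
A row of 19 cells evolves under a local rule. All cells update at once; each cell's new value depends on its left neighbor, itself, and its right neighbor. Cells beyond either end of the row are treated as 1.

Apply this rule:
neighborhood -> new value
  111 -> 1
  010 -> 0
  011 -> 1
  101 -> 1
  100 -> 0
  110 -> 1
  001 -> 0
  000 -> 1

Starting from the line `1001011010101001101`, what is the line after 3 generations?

generation 1: 1000111101010001111
generation 2: 1010111110100101111
generation 3: 1101111111000011111

1101111111000011111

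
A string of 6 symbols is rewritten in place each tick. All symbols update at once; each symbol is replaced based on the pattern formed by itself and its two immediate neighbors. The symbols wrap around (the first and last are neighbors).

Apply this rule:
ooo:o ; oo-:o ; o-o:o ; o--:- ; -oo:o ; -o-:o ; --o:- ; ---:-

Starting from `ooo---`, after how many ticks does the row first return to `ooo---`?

1

ooo---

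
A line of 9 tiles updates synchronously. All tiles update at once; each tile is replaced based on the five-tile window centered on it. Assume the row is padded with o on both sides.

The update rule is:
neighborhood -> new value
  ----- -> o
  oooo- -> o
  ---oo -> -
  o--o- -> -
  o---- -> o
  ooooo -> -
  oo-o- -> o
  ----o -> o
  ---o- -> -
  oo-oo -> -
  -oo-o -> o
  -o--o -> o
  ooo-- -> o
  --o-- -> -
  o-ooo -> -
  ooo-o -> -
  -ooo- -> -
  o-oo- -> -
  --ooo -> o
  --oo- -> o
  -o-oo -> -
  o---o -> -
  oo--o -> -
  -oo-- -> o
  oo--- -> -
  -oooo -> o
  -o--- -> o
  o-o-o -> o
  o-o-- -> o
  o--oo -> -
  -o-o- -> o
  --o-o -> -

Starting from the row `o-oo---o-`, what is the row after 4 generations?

generation 1: ---o-----
generation 2: ----oooo-
generation 3: -oo-ooo--
generation 4: --o---o--

--o---o--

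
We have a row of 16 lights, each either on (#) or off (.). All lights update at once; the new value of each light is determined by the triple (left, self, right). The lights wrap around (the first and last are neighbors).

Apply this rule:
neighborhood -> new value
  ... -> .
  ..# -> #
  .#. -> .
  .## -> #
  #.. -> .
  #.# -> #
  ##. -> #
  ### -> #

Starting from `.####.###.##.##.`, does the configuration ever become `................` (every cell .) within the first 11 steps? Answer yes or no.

no

step 1: ###############.
step 2: ################
step 3: ################  (fixed point — unchanged through step 11)
step 11 is ################, still not uniform .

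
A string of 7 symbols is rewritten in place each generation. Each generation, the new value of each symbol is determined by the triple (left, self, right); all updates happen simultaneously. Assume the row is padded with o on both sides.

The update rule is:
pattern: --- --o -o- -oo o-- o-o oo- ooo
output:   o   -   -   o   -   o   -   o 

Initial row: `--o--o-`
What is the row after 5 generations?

oo-oooo

------o
-oooo-o
oooo-oo
ooo-ooo
oo-oooo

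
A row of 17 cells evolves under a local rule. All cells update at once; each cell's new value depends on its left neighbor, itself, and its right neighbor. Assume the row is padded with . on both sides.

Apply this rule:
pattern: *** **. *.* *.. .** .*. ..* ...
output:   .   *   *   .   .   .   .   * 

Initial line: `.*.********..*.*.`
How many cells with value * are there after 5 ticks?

3

tick 1: ..*.......*...*..
tick 2: *...*****...*...*
tick 3: ..*.....*.*...*..
tick 4: *...***..*..*...*
tick 5: ..*...*.......*..
count of *: 3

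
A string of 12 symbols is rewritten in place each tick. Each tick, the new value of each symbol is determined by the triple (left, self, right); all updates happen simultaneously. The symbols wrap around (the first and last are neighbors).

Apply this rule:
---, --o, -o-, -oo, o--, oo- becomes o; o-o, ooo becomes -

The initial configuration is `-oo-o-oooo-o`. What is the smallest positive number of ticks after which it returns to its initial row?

-oo-o-o--o-o
-oo-o-oooo-o

2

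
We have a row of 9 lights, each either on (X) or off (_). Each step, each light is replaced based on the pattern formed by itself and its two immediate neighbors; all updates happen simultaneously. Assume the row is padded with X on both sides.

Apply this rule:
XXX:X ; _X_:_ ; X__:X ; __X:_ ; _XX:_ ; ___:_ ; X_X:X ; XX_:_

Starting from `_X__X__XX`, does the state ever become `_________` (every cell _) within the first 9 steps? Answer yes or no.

no

X_X__X__X
_X_X__X__
X_X_X__X_
_X_X_X__X
X_X_X_X__
_X_X_X_X_
X_X_X_X_X
_X_X_X_X_  (repeats step 6; period 2)
step 9: X_X_X_X_X
step 9 is X_X_X_X_X, still not uniform _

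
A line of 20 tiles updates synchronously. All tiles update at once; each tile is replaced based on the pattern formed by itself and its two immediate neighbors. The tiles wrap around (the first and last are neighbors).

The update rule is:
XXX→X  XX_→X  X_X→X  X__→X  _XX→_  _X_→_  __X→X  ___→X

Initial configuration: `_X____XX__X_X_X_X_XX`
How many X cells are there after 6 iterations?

13

iteration 1: X_XXXX_XXX_X_X_X_X_X
iteration 2: XX_XXXX_XXX_X_X_X_X_
iteration 3: _XX_XXXX_XXX_X_X_X_X
iteration 4: X_XX_XXXX_XXX_X_X_X_
iteration 5: _X_XX_XXXX_XXX_X_X_X
iteration 6: X_X_XX_XXXX_XXX_X_X_
count of X: 13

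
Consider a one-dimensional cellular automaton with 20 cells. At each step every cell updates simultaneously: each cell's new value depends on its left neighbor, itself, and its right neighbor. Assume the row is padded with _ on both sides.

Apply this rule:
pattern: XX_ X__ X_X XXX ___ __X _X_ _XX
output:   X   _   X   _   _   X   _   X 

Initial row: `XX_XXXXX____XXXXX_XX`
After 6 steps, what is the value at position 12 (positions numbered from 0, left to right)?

_

XXXX___X___XX___XXXX
X__X__X___XXX__XX__X
__X__X___XX_X_XXX_X_
_X__X___XXXX_XX_XX__
X__X___XX__XXXXXXX__
__X___XXX_XX_____X__
position 12 holds _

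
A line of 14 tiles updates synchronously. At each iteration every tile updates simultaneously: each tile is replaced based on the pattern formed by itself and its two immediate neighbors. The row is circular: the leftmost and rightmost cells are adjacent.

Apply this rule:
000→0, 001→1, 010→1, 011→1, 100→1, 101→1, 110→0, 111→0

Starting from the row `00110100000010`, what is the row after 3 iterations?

01101110000111
11011001001100
10110111111011

10110111111011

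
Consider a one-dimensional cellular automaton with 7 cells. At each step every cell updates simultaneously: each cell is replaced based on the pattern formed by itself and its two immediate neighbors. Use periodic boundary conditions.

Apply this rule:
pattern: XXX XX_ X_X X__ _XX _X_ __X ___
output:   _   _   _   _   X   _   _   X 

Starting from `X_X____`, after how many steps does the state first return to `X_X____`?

5

step 1: ____XX_
step 2: XXX_X__
step 3: X______
step 4: __XXXX_
step 5: X_X____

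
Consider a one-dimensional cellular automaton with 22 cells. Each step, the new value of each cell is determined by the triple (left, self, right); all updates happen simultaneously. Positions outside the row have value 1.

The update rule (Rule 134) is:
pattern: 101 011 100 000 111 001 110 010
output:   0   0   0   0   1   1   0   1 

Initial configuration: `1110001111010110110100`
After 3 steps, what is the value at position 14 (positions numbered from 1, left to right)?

0

1100010110010000000101
1000110000110000001100
0001000001000000010001
position 14 holds 0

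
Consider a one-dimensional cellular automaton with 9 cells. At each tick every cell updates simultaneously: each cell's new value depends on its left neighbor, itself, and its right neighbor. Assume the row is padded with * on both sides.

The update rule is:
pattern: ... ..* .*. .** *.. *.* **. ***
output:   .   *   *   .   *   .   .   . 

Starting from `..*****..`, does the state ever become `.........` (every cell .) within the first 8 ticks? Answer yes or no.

yes

**.....**
..*...*..
****.****
.........
all cells are . at tick 4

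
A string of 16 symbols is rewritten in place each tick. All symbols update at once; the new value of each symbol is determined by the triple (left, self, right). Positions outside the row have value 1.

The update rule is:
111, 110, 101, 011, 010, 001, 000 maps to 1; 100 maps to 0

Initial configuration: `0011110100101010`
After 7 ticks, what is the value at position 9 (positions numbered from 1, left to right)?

1

tick 1: 0111111101111111
tick 2: 1111111111111111
tick 3: 1111111111111111  (fixed point — unchanged through tick 7)
position 9 holds 1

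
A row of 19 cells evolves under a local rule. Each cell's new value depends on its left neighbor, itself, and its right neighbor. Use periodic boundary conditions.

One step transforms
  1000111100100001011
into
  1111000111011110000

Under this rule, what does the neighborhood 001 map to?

1

At position 3 the neighborhood is 001; the next row has 1 there.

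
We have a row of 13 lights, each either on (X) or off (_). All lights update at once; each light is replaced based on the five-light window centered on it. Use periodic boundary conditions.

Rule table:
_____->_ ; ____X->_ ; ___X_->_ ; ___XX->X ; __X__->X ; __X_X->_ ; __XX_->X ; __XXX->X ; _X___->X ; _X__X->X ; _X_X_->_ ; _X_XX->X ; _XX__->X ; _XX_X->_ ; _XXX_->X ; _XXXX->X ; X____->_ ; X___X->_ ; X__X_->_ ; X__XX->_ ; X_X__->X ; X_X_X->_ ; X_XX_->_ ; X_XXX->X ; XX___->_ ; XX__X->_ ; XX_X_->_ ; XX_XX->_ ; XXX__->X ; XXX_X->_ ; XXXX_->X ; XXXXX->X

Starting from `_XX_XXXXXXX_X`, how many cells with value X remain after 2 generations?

X___XXXXXX___
XX_XXXXXXX___
count of X: 9

9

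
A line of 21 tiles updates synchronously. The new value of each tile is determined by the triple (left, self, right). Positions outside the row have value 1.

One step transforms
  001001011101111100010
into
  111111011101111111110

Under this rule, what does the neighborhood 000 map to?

At position 17 the neighborhood is 000; the next row has 1 there.

1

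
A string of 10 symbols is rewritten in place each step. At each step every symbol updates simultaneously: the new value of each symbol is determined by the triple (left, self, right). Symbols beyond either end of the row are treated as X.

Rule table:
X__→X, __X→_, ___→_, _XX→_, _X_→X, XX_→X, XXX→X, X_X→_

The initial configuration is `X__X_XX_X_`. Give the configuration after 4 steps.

XX_X__X_X_
XX_XX_X_X_
XX__X_X_X_
XXX_X_X_X_

XXX_X_X_X_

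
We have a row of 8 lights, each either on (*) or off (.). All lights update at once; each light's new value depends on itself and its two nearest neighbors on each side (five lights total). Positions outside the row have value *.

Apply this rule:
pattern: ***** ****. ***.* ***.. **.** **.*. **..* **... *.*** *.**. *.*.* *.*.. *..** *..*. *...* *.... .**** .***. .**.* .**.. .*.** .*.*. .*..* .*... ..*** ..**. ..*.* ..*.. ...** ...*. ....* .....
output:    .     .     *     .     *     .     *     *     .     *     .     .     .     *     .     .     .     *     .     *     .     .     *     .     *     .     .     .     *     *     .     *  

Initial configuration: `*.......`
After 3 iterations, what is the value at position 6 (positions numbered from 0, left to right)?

*

.*.***.*
....***.
*..*****
position 6 holds *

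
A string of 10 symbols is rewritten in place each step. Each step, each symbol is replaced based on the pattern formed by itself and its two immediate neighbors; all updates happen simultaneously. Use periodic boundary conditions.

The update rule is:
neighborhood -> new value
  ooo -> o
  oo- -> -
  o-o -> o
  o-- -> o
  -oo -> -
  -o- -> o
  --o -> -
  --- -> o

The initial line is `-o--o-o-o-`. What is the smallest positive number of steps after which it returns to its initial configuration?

-oo-oooooo
o--o-oooo-
oo-oo-oo-o
o-o--o--o-
oooo-oo-oo
ooo-o--o-o
oo-ooo-oo-
--o-o-o--o
o-oooooo-o
-o-oooo-o-
-oo-oo-ooo
o--o--o-o-
oo-oo-oooo
o-o--o-ooo
-ooo-oo-oo
o-o-o--o--
oooooo-oo-
-oooo-o--o
o-oo-ooo-o
-o--o-o-o-

20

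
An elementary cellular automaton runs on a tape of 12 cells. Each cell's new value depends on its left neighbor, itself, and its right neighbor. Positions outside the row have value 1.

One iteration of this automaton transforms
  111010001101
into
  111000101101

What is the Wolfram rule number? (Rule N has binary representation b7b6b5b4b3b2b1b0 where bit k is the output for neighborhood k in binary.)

position 0: 111 → 1  (bit 7 = 1)
position 2: 110 → 1  (bit 6 = 1)
position 3: 101 → 0  (bit 5 = 0)
position 5: 100 → 0  (bit 4 = 0)
position 8: 011 → 1  (bit 3 = 1)
position 4: 010 → 0  (bit 2 = 0)
position 7: 001 → 0  (bit 1 = 0)
position 6: 000 → 1  (bit 0 = 1)
bits b7..b0 = 11001001 = 201

201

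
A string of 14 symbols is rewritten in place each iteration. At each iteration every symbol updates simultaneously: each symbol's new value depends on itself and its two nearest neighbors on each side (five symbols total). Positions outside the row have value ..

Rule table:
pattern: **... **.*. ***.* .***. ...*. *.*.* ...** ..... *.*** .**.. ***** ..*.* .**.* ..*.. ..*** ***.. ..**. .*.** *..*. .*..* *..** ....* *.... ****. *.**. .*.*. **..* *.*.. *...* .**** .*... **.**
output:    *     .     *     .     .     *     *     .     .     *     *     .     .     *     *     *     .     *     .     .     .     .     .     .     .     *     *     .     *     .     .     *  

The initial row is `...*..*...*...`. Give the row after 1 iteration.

...*..*.*.*...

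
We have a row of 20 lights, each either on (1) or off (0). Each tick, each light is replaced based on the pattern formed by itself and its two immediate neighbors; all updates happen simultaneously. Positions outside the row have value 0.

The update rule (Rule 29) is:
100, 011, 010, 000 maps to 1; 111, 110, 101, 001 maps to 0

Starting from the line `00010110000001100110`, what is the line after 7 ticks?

11010101111101010101
10010101000001010101
11010101111101010101  (repeats tick 1; period 2)
tick 7: 11010101111101010101

11010101111101010101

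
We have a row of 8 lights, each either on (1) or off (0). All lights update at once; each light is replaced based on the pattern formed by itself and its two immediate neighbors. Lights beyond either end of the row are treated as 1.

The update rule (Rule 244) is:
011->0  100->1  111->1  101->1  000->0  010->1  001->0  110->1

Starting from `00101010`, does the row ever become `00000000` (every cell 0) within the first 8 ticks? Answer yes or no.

tick 1: 10111111
tick 2: 11011111
tick 3: 11101111
tick 4: 11110111
tick 5: 11111011
tick 6: 11111101
tick 7: 11111110
tick 8: 11111111
tick 8 is 11111111, still not uniform 0

no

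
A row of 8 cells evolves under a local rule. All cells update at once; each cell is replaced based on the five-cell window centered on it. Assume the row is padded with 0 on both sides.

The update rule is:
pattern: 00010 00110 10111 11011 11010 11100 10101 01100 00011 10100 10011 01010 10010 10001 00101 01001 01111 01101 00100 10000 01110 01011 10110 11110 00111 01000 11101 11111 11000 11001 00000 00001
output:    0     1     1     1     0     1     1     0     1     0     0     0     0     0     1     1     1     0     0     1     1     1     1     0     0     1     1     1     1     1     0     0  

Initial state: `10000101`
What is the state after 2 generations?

01100100
11010011

11010011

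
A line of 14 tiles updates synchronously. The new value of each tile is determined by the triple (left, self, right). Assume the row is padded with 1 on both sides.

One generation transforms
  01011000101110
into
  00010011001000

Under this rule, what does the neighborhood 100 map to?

0

At position 5 the neighborhood is 100; the next row has 0 there.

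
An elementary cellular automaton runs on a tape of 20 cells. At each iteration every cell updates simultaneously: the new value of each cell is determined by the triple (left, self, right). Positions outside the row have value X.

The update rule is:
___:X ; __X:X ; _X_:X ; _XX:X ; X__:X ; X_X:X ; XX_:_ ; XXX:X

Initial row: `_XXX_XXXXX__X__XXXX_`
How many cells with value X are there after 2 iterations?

17

XXX_XXXXX_XXXXXXXX_X
XX_XXXXX_XXXXXXXX_XX
count of X: 17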